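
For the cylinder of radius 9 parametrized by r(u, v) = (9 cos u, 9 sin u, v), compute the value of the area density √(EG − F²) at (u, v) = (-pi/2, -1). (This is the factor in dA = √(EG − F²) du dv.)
√(EG − F²)|_{(-pi/2, -1)} = 9

E = 81, F = 0, G = 1, so EG − F² = 81. Taking the positive square root: √(EG − F²) = 9. At (u, v) = (-pi/2, -1): 9.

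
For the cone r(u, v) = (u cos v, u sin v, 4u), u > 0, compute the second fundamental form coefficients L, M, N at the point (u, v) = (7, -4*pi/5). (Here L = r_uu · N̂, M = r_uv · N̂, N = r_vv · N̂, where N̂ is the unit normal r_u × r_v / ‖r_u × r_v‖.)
L = 0;  M = 0;  N = 28*sqrt(17)/17

Compute the unit normal N̂(u, v) = (-4*sqrt(17)*u*cos(v)/(17*Abs(u)), -4*sqrt(17)*u*sin(v)/(17*Abs(u)), sqrt(17)*u/(17*Abs(u))), and the second partials r_uu, r_uv, r_vv. Take dot products:
  L(u, v) = r_uu · N̂ = 0,
  M(u, v) = r_uv · N̂ = 0,
  N(u, v) = r_vv · N̂ = 4*sqrt(17)*u^2/(17*Abs(u)).
Evaluating at (u, v) = (7, -4*pi/5):
  L = 0, M = 0, N = 28*sqrt(17)/17.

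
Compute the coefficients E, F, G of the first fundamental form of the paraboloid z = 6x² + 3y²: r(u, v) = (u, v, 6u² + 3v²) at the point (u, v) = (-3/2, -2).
E = 325;  F = 216;  G = 145

Partials: r_u = (1, 0, 12*u), r_v = (0, 1, 6*v). As functions of (u, v):
  E = r_u · r_u = 144*u^2 + 1,
  F = r_u · r_v = 72*u*v,
  G = r_v · r_v = 36*v^2 + 1.
Evaluating at (u, v) = (-3/2, -2): E = 325, F = 216, G = 145.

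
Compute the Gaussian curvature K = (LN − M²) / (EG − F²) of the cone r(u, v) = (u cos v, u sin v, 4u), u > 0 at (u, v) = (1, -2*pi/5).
K = 0

Coefficients of the first fundamental form: E = 17, F = 0, G = u^2.
Coefficients of the second fundamental form: L = 0, M = 0, N = 4*sqrt(17)*u^2/(17*Abs(u)).
Assemble K = (LN − M²)/(EG − F²) = 0. At (u, v) = (1, -2*pi/5): K = 0.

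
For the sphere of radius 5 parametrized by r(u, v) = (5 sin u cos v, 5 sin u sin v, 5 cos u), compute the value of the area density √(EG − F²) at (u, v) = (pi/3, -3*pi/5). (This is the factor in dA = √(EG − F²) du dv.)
√(EG − F²)|_{(pi/3, -3*pi/5)} = 25*sqrt(3)/2

E = 25, F = 0, G = 25*sin(u)^2, so EG − F² = 625*sin(u)^2. Taking the positive square root: √(EG − F²) = 25*Abs(sin(u)). At (u, v) = (pi/3, -3*pi/5): 25*sqrt(3)/2.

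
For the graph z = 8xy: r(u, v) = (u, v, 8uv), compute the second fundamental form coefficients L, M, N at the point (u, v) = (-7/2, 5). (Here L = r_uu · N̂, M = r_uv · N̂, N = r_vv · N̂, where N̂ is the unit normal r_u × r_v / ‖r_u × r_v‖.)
L = 0;  M = 8*sqrt(265)/795;  N = 0

Compute the unit normal N̂(u, v) = (-8*v/sqrt(64*u^2 + 64*v^2 + 1), -8*u/sqrt(64*u^2 + 64*v^2 + 1), 1/sqrt(64*u^2 + 64*v^2 + 1)), and the second partials r_uu, r_uv, r_vv. Take dot products:
  L(u, v) = r_uu · N̂ = 0,
  M(u, v) = r_uv · N̂ = 8/sqrt(64*u^2 + 64*v^2 + 1),
  N(u, v) = r_vv · N̂ = 0.
Evaluating at (u, v) = (-7/2, 5):
  L = 0, M = 8*sqrt(265)/795, N = 0.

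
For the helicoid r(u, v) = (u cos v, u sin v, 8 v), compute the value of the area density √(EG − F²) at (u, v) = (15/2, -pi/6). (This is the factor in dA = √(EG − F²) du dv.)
√(EG − F²)|_{(15/2, -pi/6)} = sqrt(481)/2

E = 1, F = 0, G = u^2 + 64, so EG − F² = u^2 + 64. Taking the positive square root: √(EG − F²) = sqrt(u^2 + 64). At (u, v) = (15/2, -pi/6): sqrt(481)/2.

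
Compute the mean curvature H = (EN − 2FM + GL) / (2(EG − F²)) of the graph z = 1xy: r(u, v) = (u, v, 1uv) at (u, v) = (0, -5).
H = 0

With E = v^2 + 1, F = u*v, G = u^2 + 1, L = 0, M = 1/sqrt(u^2 + v^2 + 1), N = 0, assemble
  H = (EN − 2FM + GL) / (2(EG − F²)) = -u*v/(u^2 + v^2 + 1)^(3/2).
At (u, v) = (0, -5): H = 0.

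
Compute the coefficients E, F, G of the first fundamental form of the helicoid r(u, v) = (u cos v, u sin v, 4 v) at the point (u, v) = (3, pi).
E = 1;  F = 0;  G = 25

Partials: r_u = (cos(v), sin(v), 0), r_v = (-u*sin(v), u*cos(v), 4). As functions of (u, v):
  E = r_u · r_u = 1,
  F = r_u · r_v = 0,
  G = r_v · r_v = u^2 + 16.
Evaluating at (u, v) = (3, pi): E = 1, F = 0, G = 25.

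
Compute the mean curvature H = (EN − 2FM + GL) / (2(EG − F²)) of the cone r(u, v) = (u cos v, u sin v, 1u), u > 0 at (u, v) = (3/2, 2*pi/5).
H = sqrt(2)/6

With E = 2, F = 0, G = u^2, L = 0, M = 0, N = sqrt(2)*u^2/(2*Abs(u)), assemble
  H = (EN − 2FM + GL) / (2(EG − F²)) = sqrt(2)/(4*Abs(u)).
At (u, v) = (3/2, 2*pi/5): H = sqrt(2)/6.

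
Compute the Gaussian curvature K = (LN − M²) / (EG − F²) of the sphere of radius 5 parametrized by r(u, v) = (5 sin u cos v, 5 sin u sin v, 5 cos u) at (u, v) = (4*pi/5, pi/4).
K = 1/25

Coefficients of the first fundamental form: E = 25, F = 0, G = 25*sin(u)^2.
Coefficients of the second fundamental form: L = -5*sin(u)/Abs(sin(u)), M = 0, N = -5*sin(u)^3/Abs(sin(u)).
Assemble K = (LN − M²)/(EG − F²) = 1/25. At (u, v) = (4*pi/5, pi/4): K = 1/25.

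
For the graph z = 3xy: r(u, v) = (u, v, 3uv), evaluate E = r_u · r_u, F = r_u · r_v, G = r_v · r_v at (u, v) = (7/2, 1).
E = 10;  F = 63/2;  G = 445/4

Partials: r_u = (1, 0, 3*v), r_v = (0, 1, 3*u). As functions of (u, v):
  E = r_u · r_u = 9*v^2 + 1,
  F = r_u · r_v = 9*u*v,
  G = r_v · r_v = 9*u^2 + 1.
Evaluating at (u, v) = (7/2, 1): E = 10, F = 63/2, G = 445/4.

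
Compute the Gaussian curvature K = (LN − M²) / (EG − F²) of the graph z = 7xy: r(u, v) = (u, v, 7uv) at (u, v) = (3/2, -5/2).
K = -196/697225

Coefficients of the first fundamental form: E = 49*v^2 + 1, F = 49*u*v, G = 49*u^2 + 1.
Coefficients of the second fundamental form: L = 0, M = 7/sqrt(49*u^2 + 49*v^2 + 1), N = 0.
Assemble K = (LN − M²)/(EG − F²) = -49/(2401*u^4 + 4802*u^2*v^2 + 98*u^2 + 2401*v^4 + 98*v^2 + 1). At (u, v) = (3/2, -5/2): K = -196/697225.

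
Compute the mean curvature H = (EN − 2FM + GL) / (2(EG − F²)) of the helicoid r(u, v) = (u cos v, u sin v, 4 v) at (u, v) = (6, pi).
H = 0

With E = 1, F = 0, G = u^2 + 16, L = 0, M = -4/sqrt(u^2 + 16), N = 0, assemble
  H = (EN − 2FM + GL) / (2(EG − F²)) = 0.
At (u, v) = (6, pi): H = 0.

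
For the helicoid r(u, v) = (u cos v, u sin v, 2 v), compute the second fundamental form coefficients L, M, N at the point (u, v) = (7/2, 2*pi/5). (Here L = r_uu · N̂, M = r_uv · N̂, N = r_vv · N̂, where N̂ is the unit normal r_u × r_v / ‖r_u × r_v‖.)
L = 0;  M = -4*sqrt(65)/65;  N = 0

Compute the unit normal N̂(u, v) = (2*sin(v)/sqrt(u^2 + 4), -2*cos(v)/sqrt(u^2 + 4), u/sqrt(u^2 + 4)), and the second partials r_uu, r_uv, r_vv. Take dot products:
  L(u, v) = r_uu · N̂ = 0,
  M(u, v) = r_uv · N̂ = -2/sqrt(u^2 + 4),
  N(u, v) = r_vv · N̂ = 0.
Evaluating at (u, v) = (7/2, 2*pi/5):
  L = 0, M = -4*sqrt(65)/65, N = 0.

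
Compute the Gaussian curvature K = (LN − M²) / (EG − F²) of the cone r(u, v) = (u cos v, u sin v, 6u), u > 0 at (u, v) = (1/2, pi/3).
K = 0

Coefficients of the first fundamental form: E = 37, F = 0, G = u^2.
Coefficients of the second fundamental form: L = 0, M = 0, N = 6*sqrt(37)*u^2/(37*Abs(u)).
Assemble K = (LN − M²)/(EG − F²) = 0. At (u, v) = (1/2, pi/3): K = 0.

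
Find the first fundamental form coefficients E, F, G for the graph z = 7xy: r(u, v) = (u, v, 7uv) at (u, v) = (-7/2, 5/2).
E = 1229/4;  F = -1715/4;  G = 2405/4

Partials: r_u = (1, 0, 7*v), r_v = (0, 1, 7*u). As functions of (u, v):
  E = r_u · r_u = 49*v^2 + 1,
  F = r_u · r_v = 49*u*v,
  G = r_v · r_v = 49*u^2 + 1.
Evaluating at (u, v) = (-7/2, 5/2): E = 1229/4, F = -1715/4, G = 2405/4.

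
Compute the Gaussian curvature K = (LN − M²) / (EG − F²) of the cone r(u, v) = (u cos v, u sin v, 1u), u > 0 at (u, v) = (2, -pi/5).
K = 0

Coefficients of the first fundamental form: E = 2, F = 0, G = u^2.
Coefficients of the second fundamental form: L = 0, M = 0, N = sqrt(2)*u^2/(2*Abs(u)).
Assemble K = (LN − M²)/(EG − F²) = 0. At (u, v) = (2, -pi/5): K = 0.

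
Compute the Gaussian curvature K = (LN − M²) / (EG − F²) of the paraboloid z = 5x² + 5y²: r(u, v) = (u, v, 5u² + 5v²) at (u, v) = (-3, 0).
K = 100/811801

Coefficients of the first fundamental form: E = 100*u^2 + 1, F = 100*u*v, G = 100*v^2 + 1.
Coefficients of the second fundamental form: L = 10/sqrt(100*u^2 + 100*v^2 + 1), M = 0, N = 10/sqrt(100*u^2 + 100*v^2 + 1).
Assemble K = (LN − M²)/(EG − F²) = 100/(10000*u^4 + 20000*u^2*v^2 + 200*u^2 + 10000*v^4 + 200*v^2 + 1). At (u, v) = (-3, 0): K = 100/811801.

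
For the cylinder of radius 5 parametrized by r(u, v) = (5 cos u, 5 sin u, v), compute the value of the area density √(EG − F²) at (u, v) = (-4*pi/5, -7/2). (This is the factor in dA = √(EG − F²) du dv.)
√(EG − F²)|_{(-4*pi/5, -7/2)} = 5

E = 25, F = 0, G = 1, so EG − F² = 25. Taking the positive square root: √(EG − F²) = 5. At (u, v) = (-4*pi/5, -7/2): 5.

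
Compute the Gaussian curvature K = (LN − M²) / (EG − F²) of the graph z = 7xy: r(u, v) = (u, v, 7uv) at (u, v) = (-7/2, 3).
K = -784/17380561

Coefficients of the first fundamental form: E = 49*v^2 + 1, F = 49*u*v, G = 49*u^2 + 1.
Coefficients of the second fundamental form: L = 0, M = 7/sqrt(49*u^2 + 49*v^2 + 1), N = 0.
Assemble K = (LN − M²)/(EG − F²) = -49/(2401*u^4 + 4802*u^2*v^2 + 98*u^2 + 2401*v^4 + 98*v^2 + 1). At (u, v) = (-7/2, 3): K = -784/17380561.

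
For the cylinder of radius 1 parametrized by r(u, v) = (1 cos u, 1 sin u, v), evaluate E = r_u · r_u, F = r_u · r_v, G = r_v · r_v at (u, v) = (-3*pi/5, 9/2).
E = 1;  F = 0;  G = 1

Partials: r_u = (-sin(u), cos(u), 0), r_v = (0, 0, 1). As functions of (u, v):
  E = r_u · r_u = 1,
  F = r_u · r_v = 0,
  G = r_v · r_v = 1.
Evaluating at (u, v) = (-3*pi/5, 9/2): E = 1, F = 0, G = 1.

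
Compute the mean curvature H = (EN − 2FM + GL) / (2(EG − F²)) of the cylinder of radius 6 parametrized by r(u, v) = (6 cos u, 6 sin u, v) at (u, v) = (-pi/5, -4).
H = -1/12

With E = 36, F = 0, G = 1, L = -6, M = 0, N = 0, assemble
  H = (EN − 2FM + GL) / (2(EG − F²)) = -1/12.
At (u, v) = (-pi/5, -4): H = -1/12.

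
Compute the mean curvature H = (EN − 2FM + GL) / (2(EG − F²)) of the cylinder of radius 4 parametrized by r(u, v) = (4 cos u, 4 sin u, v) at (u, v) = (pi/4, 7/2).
H = -1/8

With E = 16, F = 0, G = 1, L = -4, M = 0, N = 0, assemble
  H = (EN − 2FM + GL) / (2(EG − F²)) = -1/8.
At (u, v) = (pi/4, 7/2): H = -1/8.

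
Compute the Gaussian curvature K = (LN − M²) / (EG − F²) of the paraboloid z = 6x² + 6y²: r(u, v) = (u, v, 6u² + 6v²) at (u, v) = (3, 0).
K = 144/1682209

Coefficients of the first fundamental form: E = 144*u^2 + 1, F = 144*u*v, G = 144*v^2 + 1.
Coefficients of the second fundamental form: L = 12/sqrt(144*u^2 + 144*v^2 + 1), M = 0, N = 12/sqrt(144*u^2 + 144*v^2 + 1).
Assemble K = (LN − M²)/(EG − F²) = 144/(20736*u^4 + 41472*u^2*v^2 + 288*u^2 + 20736*v^4 + 288*v^2 + 1). At (u, v) = (3, 0): K = 144/1682209.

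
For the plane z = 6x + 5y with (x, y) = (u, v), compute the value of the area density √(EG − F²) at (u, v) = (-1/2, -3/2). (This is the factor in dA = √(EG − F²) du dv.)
√(EG − F²)|_{(-1/2, -3/2)} = sqrt(62)

E = 37, F = 30, G = 26, so EG − F² = 62. Taking the positive square root: √(EG − F²) = sqrt(62). At (u, v) = (-1/2, -3/2): sqrt(62).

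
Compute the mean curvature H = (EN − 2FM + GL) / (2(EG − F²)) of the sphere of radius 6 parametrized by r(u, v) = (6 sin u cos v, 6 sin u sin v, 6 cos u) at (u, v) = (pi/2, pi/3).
H = -1/6

With E = 36, F = 0, G = 36*sin(u)^2, L = -6*sin(u)/Abs(sin(u)), M = 0, N = -6*sin(u)^3/Abs(sin(u)), assemble
  H = (EN − 2FM + GL) / (2(EG − F²)) = -sin(u)/(6*Abs(sin(u))).
At (u, v) = (pi/2, pi/3): H = -1/6.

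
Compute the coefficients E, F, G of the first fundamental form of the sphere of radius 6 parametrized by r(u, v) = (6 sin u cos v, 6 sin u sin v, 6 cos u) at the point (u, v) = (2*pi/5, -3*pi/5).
E = 36;  F = 0;  G = 9*sqrt(5)/2 + 45/2

Partials: r_u = (6*cos(u)*cos(v), 6*sin(v)*cos(u), -6*sin(u)), r_v = (-6*sin(u)*sin(v), 6*sin(u)*cos(v), 0). As functions of (u, v):
  E = r_u · r_u = 36,
  F = r_u · r_v = 0,
  G = r_v · r_v = 36*sin(u)^2.
Evaluating at (u, v) = (2*pi/5, -3*pi/5): E = 36, F = 0, G = 9*sqrt(5)/2 + 45/2.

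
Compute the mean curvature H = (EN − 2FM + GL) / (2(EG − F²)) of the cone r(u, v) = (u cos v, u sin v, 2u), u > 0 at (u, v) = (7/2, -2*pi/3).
H = 2*sqrt(5)/35

With E = 5, F = 0, G = u^2, L = 0, M = 0, N = 2*sqrt(5)*u^2/(5*Abs(u)), assemble
  H = (EN − 2FM + GL) / (2(EG − F²)) = sqrt(5)/(5*Abs(u)).
At (u, v) = (7/2, -2*pi/3): H = 2*sqrt(5)/35.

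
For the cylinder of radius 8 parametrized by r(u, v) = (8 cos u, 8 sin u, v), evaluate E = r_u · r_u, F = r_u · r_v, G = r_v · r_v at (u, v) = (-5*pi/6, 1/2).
E = 64;  F = 0;  G = 1

Partials: r_u = (-8*sin(u), 8*cos(u), 0), r_v = (0, 0, 1). As functions of (u, v):
  E = r_u · r_u = 64,
  F = r_u · r_v = 0,
  G = r_v · r_v = 1.
Evaluating at (u, v) = (-5*pi/6, 1/2): E = 64, F = 0, G = 1.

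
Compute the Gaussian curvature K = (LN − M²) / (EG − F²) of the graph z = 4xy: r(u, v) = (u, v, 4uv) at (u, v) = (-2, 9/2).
K = -16/151321

Coefficients of the first fundamental form: E = 16*v^2 + 1, F = 16*u*v, G = 16*u^2 + 1.
Coefficients of the second fundamental form: L = 0, M = 4/sqrt(16*u^2 + 16*v^2 + 1), N = 0.
Assemble K = (LN − M²)/(EG − F²) = -16/(256*u^4 + 512*u^2*v^2 + 32*u^2 + 256*v^4 + 32*v^2 + 1). At (u, v) = (-2, 9/2): K = -16/151321.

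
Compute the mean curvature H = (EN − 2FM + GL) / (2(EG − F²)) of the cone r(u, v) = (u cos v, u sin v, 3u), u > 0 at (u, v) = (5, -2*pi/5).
H = 3*sqrt(10)/100

With E = 10, F = 0, G = u^2, L = 0, M = 0, N = 3*sqrt(10)*u^2/(10*Abs(u)), assemble
  H = (EN − 2FM + GL) / (2(EG − F²)) = 3*sqrt(10)/(20*Abs(u)).
At (u, v) = (5, -2*pi/5): H = 3*sqrt(10)/100.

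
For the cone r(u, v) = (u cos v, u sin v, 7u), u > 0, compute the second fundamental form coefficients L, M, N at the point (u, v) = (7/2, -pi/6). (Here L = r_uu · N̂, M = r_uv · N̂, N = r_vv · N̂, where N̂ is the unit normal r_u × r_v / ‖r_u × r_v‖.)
L = 0;  M = 0;  N = 49*sqrt(2)/20

Compute the unit normal N̂(u, v) = (-7*sqrt(2)*u*cos(v)/(10*Abs(u)), -7*sqrt(2)*u*sin(v)/(10*Abs(u)), sqrt(2)*u/(10*Abs(u))), and the second partials r_uu, r_uv, r_vv. Take dot products:
  L(u, v) = r_uu · N̂ = 0,
  M(u, v) = r_uv · N̂ = 0,
  N(u, v) = r_vv · N̂ = 7*sqrt(2)*u^2/(10*Abs(u)).
Evaluating at (u, v) = (7/2, -pi/6):
  L = 0, M = 0, N = 49*sqrt(2)/20.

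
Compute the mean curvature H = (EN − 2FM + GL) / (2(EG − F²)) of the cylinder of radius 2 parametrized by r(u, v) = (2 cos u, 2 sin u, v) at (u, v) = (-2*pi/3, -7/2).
H = -1/4

With E = 4, F = 0, G = 1, L = -2, M = 0, N = 0, assemble
  H = (EN − 2FM + GL) / (2(EG − F²)) = -1/4.
At (u, v) = (-2*pi/3, -7/2): H = -1/4.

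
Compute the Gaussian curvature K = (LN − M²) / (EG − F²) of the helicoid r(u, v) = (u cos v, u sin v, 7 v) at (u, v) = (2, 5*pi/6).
K = -49/2809

Coefficients of the first fundamental form: E = 1, F = 0, G = u^2 + 49.
Coefficients of the second fundamental form: L = 0, M = -7/sqrt(u^2 + 49), N = 0.
Assemble K = (LN − M²)/(EG − F²) = -49/(u^2 + 49)^2. At (u, v) = (2, 5*pi/6): K = -49/2809.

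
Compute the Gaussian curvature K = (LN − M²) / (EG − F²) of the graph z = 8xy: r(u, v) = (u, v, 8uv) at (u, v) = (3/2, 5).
K = -64/3045025

Coefficients of the first fundamental form: E = 64*v^2 + 1, F = 64*u*v, G = 64*u^2 + 1.
Coefficients of the second fundamental form: L = 0, M = 8/sqrt(64*u^2 + 64*v^2 + 1), N = 0.
Assemble K = (LN − M²)/(EG − F²) = -64/(4096*u^4 + 8192*u^2*v^2 + 128*u^2 + 4096*v^4 + 128*v^2 + 1). At (u, v) = (3/2, 5): K = -64/3045025.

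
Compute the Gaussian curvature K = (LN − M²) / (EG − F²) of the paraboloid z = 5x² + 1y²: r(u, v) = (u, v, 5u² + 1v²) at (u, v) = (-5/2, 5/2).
K = 20/423801

Coefficients of the first fundamental form: E = 100*u^2 + 1, F = 20*u*v, G = 4*v^2 + 1.
Coefficients of the second fundamental form: L = 10/sqrt(100*u^2 + 4*v^2 + 1), M = 0, N = 2/sqrt(100*u^2 + 4*v^2 + 1).
Assemble K = (LN − M²)/(EG − F²) = 20/(10000*u^4 + 800*u^2*v^2 + 200*u^2 + 16*v^4 + 8*v^2 + 1). At (u, v) = (-5/2, 5/2): K = 20/423801.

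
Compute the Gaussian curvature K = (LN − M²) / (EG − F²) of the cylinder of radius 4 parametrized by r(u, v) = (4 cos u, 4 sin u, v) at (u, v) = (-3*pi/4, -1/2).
K = 0

Coefficients of the first fundamental form: E = 16, F = 0, G = 1.
Coefficients of the second fundamental form: L = -4, M = 0, N = 0.
Assemble K = (LN − M²)/(EG − F²) = 0. At (u, v) = (-3*pi/4, -1/2): K = 0.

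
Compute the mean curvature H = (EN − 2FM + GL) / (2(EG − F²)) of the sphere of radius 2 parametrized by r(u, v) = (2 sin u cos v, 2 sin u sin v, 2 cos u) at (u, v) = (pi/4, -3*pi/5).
H = -1/2

With E = 4, F = 0, G = 4*sin(u)^2, L = -2*sin(u)/Abs(sin(u)), M = 0, N = -2*sin(u)^3/Abs(sin(u)), assemble
  H = (EN − 2FM + GL) / (2(EG − F²)) = -sin(u)/(2*Abs(sin(u))).
At (u, v) = (pi/4, -3*pi/5): H = -1/2.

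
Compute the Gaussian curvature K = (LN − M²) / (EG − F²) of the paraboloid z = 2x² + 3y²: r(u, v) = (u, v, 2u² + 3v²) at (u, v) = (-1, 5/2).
K = 6/14641

Coefficients of the first fundamental form: E = 16*u^2 + 1, F = 24*u*v, G = 36*v^2 + 1.
Coefficients of the second fundamental form: L = 4/sqrt(16*u^2 + 36*v^2 + 1), M = 0, N = 6/sqrt(16*u^2 + 36*v^2 + 1).
Assemble K = (LN − M²)/(EG − F²) = 24/(256*u^4 + 1152*u^2*v^2 + 32*u^2 + 1296*v^4 + 72*v^2 + 1). At (u, v) = (-1, 5/2): K = 6/14641.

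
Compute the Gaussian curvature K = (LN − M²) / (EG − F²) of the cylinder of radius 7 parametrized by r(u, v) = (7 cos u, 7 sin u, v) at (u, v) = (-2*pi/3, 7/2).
K = 0

Coefficients of the first fundamental form: E = 49, F = 0, G = 1.
Coefficients of the second fundamental form: L = -7, M = 0, N = 0.
Assemble K = (LN − M²)/(EG − F²) = 0. At (u, v) = (-2*pi/3, 7/2): K = 0.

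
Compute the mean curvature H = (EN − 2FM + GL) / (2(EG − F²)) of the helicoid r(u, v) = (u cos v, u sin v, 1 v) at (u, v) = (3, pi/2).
H = 0

With E = 1, F = 0, G = u^2 + 1, L = 0, M = -1/sqrt(u^2 + 1), N = 0, assemble
  H = (EN − 2FM + GL) / (2(EG − F²)) = 0.
At (u, v) = (3, pi/2): H = 0.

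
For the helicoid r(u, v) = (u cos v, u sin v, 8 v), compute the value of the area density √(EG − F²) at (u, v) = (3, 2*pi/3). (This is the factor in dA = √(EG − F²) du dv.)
√(EG − F²)|_{(3, 2*pi/3)} = sqrt(73)

E = 1, F = 0, G = u^2 + 64, so EG − F² = u^2 + 64. Taking the positive square root: √(EG − F²) = sqrt(u^2 + 64). At (u, v) = (3, 2*pi/3): sqrt(73).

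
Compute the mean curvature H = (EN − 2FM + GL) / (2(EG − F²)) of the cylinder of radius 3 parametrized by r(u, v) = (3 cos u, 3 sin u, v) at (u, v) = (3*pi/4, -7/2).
H = -1/6

With E = 9, F = 0, G = 1, L = -3, M = 0, N = 0, assemble
  H = (EN − 2FM + GL) / (2(EG − F²)) = -1/6.
At (u, v) = (3*pi/4, -7/2): H = -1/6.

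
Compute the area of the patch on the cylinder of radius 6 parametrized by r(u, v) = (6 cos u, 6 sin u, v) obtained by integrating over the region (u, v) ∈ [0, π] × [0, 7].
Area = 42*pi

Area = ∫∫ √(EG − F²) du dv with √(EG − F²) = 6. Integrating over [0, π] × [0, 7] gives 42*pi.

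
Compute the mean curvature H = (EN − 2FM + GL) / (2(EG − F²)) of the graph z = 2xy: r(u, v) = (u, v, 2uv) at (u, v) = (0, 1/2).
H = 0

With E = 4*v^2 + 1, F = 4*u*v, G = 4*u^2 + 1, L = 0, M = 2/sqrt(4*u^2 + 4*v^2 + 1), N = 0, assemble
  H = (EN − 2FM + GL) / (2(EG − F²)) = -8*u*v/(4*u^2 + 4*v^2 + 1)^(3/2).
At (u, v) = (0, 1/2): H = 0.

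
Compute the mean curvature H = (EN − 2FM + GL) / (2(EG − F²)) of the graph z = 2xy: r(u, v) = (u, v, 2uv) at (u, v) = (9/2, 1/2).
H = -18*sqrt(83)/6889

With E = 4*v^2 + 1, F = 4*u*v, G = 4*u^2 + 1, L = 0, M = 2/sqrt(4*u^2 + 4*v^2 + 1), N = 0, assemble
  H = (EN − 2FM + GL) / (2(EG − F²)) = -8*u*v/(4*u^2 + 4*v^2 + 1)^(3/2).
At (u, v) = (9/2, 1/2): H = -18*sqrt(83)/6889.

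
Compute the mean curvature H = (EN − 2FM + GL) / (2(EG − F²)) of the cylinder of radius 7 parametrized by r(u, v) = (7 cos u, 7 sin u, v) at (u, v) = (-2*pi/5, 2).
H = -1/14

With E = 49, F = 0, G = 1, L = -7, M = 0, N = 0, assemble
  H = (EN − 2FM + GL) / (2(EG − F²)) = -1/14.
At (u, v) = (-2*pi/5, 2): H = -1/14.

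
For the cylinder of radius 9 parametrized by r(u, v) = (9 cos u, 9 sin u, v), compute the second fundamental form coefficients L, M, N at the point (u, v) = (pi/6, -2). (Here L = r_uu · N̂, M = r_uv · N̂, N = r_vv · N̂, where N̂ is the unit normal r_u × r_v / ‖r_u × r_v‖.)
L = -9;  M = 0;  N = 0

Compute the unit normal N̂(u, v) = (cos(u), sin(u), 0), and the second partials r_uu, r_uv, r_vv. Take dot products:
  L(u, v) = r_uu · N̂ = -9,
  M(u, v) = r_uv · N̂ = 0,
  N(u, v) = r_vv · N̂ = 0.
Evaluating at (u, v) = (pi/6, -2):
  L = -9, M = 0, N = 0.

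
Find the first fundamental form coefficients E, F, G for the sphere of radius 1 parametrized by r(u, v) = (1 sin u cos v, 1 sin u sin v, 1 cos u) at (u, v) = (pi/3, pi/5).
E = 1;  F = 0;  G = 3/4

Partials: r_u = (cos(u)*cos(v), sin(v)*cos(u), -sin(u)), r_v = (-sin(u)*sin(v), sin(u)*cos(v), 0). As functions of (u, v):
  E = r_u · r_u = 1,
  F = r_u · r_v = 0,
  G = r_v · r_v = sin(u)^2.
Evaluating at (u, v) = (pi/3, pi/5): E = 1, F = 0, G = 3/4.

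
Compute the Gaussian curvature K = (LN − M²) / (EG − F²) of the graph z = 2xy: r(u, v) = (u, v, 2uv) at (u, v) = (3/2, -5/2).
K = -4/1225

Coefficients of the first fundamental form: E = 4*v^2 + 1, F = 4*u*v, G = 4*u^2 + 1.
Coefficients of the second fundamental form: L = 0, M = 2/sqrt(4*u^2 + 4*v^2 + 1), N = 0.
Assemble K = (LN − M²)/(EG − F²) = -4/(16*u^4 + 32*u^2*v^2 + 8*u^2 + 16*v^4 + 8*v^2 + 1). At (u, v) = (3/2, -5/2): K = -4/1225.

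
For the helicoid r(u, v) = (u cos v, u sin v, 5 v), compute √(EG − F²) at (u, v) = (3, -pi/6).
√(EG − F²)|_{(3, -pi/6)} = sqrt(34)

E = 1, F = 0, G = u^2 + 25; EG − F² = u^2 + 25; √(EG − F²) = sqrt(u^2 + 25). At the given point: sqrt(34).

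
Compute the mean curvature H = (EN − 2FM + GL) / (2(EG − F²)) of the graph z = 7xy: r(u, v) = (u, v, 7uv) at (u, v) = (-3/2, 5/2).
H = 1029*sqrt(1670)/278890

With E = 49*v^2 + 1, F = 49*u*v, G = 49*u^2 + 1, L = 0, M = 7/sqrt(49*u^2 + 49*v^2 + 1), N = 0, assemble
  H = (EN − 2FM + GL) / (2(EG − F²)) = -343*u*v/(49*u^2 + 49*v^2 + 1)^(3/2).
At (u, v) = (-3/2, 5/2): H = 1029*sqrt(1670)/278890.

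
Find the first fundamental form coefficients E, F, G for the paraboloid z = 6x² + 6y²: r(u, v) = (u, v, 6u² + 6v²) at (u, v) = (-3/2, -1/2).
E = 325;  F = 108;  G = 37

Partials: r_u = (1, 0, 12*u), r_v = (0, 1, 12*v). As functions of (u, v):
  E = r_u · r_u = 144*u^2 + 1,
  F = r_u · r_v = 144*u*v,
  G = r_v · r_v = 144*v^2 + 1.
Evaluating at (u, v) = (-3/2, -1/2): E = 325, F = 108, G = 37.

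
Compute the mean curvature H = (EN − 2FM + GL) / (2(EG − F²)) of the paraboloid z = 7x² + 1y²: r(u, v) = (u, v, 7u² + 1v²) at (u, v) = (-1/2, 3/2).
H = 120*sqrt(59)/3481

With E = 196*u^2 + 1, F = 28*u*v, G = 4*v^2 + 1, L = 14/sqrt(196*u^2 + 4*v^2 + 1), M = 0, N = 2/sqrt(196*u^2 + 4*v^2 + 1), assemble
  H = (EN − 2FM + GL) / (2(EG − F²)) = 4*(49*u^2 + 7*v^2 + 2)/(196*u^2 + 4*v^2 + 1)^(3/2).
At (u, v) = (-1/2, 3/2): H = 120*sqrt(59)/3481.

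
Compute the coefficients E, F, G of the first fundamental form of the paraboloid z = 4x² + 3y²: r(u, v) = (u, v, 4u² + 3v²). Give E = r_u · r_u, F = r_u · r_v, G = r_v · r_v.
E = 64*u^2 + 1;  F = 48*u*v;  G = 36*v^2 + 1

Compute partials: r_u = (1, 0, 8*u), r_v = (0, 1, 6*v). Then
  E = r_u · r_u = 64*u^2 + 1,
  F = r_u · r_v = 48*u*v,
  G = r_v · r_v = 36*v^2 + 1.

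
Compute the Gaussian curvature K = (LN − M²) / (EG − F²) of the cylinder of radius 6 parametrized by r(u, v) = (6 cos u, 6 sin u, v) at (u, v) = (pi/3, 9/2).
K = 0

Coefficients of the first fundamental form: E = 36, F = 0, G = 1.
Coefficients of the second fundamental form: L = -6, M = 0, N = 0.
Assemble K = (LN − M²)/(EG − F²) = 0. At (u, v) = (pi/3, 9/2): K = 0.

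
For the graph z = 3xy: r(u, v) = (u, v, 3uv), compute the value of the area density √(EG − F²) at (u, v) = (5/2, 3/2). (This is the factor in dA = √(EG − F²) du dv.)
√(EG − F²)|_{(5/2, 3/2)} = sqrt(310)/2

E = 9*v^2 + 1, F = 9*u*v, G = 9*u^2 + 1, so EG − F² = 9*u^2 + 9*v^2 + 1. Taking the positive square root: √(EG − F²) = sqrt(9*u^2 + 9*v^2 + 1). At (u, v) = (5/2, 3/2): sqrt(310)/2.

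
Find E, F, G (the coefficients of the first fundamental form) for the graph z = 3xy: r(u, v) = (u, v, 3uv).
E = 9*v^2 + 1;  F = 9*u*v;  G = 9*u^2 + 1

Compute partials: r_u = (1, 0, 3*v), r_v = (0, 1, 3*u). Then
  E = r_u · r_u = 9*v^2 + 1,
  F = r_u · r_v = 9*u*v,
  G = r_v · r_v = 9*u^2 + 1.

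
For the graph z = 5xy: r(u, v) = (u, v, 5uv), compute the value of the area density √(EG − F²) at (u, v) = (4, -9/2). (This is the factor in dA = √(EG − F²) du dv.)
√(EG − F²)|_{(4, -9/2)} = sqrt(3629)/2

E = 25*v^2 + 1, F = 25*u*v, G = 25*u^2 + 1, so EG − F² = 25*u^2 + 25*v^2 + 1. Taking the positive square root: √(EG − F²) = sqrt(25*u^2 + 25*v^2 + 1). At (u, v) = (4, -9/2): sqrt(3629)/2.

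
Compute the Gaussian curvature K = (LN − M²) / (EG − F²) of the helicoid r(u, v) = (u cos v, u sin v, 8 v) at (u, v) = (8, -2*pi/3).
K = -1/256

Coefficients of the first fundamental form: E = 1, F = 0, G = u^2 + 64.
Coefficients of the second fundamental form: L = 0, M = -8/sqrt(u^2 + 64), N = 0.
Assemble K = (LN − M²)/(EG − F²) = -64/(u^2 + 64)^2. At (u, v) = (8, -2*pi/3): K = -1/256.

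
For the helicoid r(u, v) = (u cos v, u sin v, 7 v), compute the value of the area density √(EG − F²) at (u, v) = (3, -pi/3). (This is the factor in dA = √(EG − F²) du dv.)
√(EG − F²)|_{(3, -pi/3)} = sqrt(58)

E = 1, F = 0, G = u^2 + 49, so EG − F² = u^2 + 49. Taking the positive square root: √(EG − F²) = sqrt(u^2 + 49). At (u, v) = (3, -pi/3): sqrt(58).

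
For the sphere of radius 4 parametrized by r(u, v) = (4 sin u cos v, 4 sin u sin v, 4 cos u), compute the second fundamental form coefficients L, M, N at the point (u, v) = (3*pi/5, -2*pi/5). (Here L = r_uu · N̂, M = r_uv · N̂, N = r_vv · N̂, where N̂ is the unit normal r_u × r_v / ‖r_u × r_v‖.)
L = -4;  M = 0;  N = -5/2 - sqrt(5)/2

Compute the unit normal N̂(u, v) = (sin(u)^2*cos(v)/Abs(sin(u)), sin(u)^2*sin(v)/Abs(sin(u)), sin(2*u)/(2*Abs(sin(u)))), and the second partials r_uu, r_uv, r_vv. Take dot products:
  L(u, v) = r_uu · N̂ = -4*sin(u)/Abs(sin(u)),
  M(u, v) = r_uv · N̂ = 0,
  N(u, v) = r_vv · N̂ = -4*sin(u)^3/Abs(sin(u)).
Evaluating at (u, v) = (3*pi/5, -2*pi/5):
  L = -4, M = 0, N = -5/2 - sqrt(5)/2.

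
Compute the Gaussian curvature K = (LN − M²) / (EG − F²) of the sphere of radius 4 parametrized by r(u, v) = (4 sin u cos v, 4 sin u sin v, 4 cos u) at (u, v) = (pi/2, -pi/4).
K = 1/16

Coefficients of the first fundamental form: E = 16, F = 0, G = 16*sin(u)^2.
Coefficients of the second fundamental form: L = -4*sin(u)/Abs(sin(u)), M = 0, N = -4*sin(u)^3/Abs(sin(u)).
Assemble K = (LN − M²)/(EG − F²) = 1/16. At (u, v) = (pi/2, -pi/4): K = 1/16.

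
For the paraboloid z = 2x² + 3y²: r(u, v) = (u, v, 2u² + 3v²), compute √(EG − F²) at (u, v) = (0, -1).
√(EG − F²)|_{(0, -1)} = sqrt(37)

E = 16*u^2 + 1, F = 24*u*v, G = 36*v^2 + 1; EG − F² = 16*u^2 + 36*v^2 + 1; √(EG − F²) = sqrt(16*u^2 + 36*v^2 + 1). At the given point: sqrt(37).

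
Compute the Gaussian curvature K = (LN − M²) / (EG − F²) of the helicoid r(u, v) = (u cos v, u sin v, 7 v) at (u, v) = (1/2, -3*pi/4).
K = -784/38809

Coefficients of the first fundamental form: E = 1, F = 0, G = u^2 + 49.
Coefficients of the second fundamental form: L = 0, M = -7/sqrt(u^2 + 49), N = 0.
Assemble K = (LN − M²)/(EG − F²) = -49/(u^2 + 49)^2. At (u, v) = (1/2, -3*pi/4): K = -784/38809.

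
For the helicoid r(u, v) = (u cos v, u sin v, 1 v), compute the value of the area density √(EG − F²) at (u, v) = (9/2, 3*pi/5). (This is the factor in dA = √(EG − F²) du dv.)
√(EG − F²)|_{(9/2, 3*pi/5)} = sqrt(85)/2

E = 1, F = 0, G = u^2 + 1, so EG − F² = u^2 + 1. Taking the positive square root: √(EG − F²) = sqrt(u^2 + 1). At (u, v) = (9/2, 3*pi/5): sqrt(85)/2.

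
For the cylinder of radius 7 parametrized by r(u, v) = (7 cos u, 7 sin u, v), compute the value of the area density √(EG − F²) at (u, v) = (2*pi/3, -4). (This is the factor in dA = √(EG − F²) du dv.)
√(EG − F²)|_{(2*pi/3, -4)} = 7

E = 49, F = 0, G = 1, so EG − F² = 49. Taking the positive square root: √(EG − F²) = 7. At (u, v) = (2*pi/3, -4): 7.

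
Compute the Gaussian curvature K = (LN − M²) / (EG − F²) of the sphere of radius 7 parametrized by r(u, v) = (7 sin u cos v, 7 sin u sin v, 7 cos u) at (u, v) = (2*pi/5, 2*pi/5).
K = 1/49

Coefficients of the first fundamental form: E = 49, F = 0, G = 49*sin(u)^2.
Coefficients of the second fundamental form: L = -7*sin(u)/Abs(sin(u)), M = 0, N = -7*sin(u)^3/Abs(sin(u)).
Assemble K = (LN − M²)/(EG − F²) = 1/49. At (u, v) = (2*pi/5, 2*pi/5): K = 1/49.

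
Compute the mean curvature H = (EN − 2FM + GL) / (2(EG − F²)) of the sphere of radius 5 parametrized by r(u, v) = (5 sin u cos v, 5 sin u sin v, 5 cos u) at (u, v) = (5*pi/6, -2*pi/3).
H = -1/5

With E = 25, F = 0, G = 25*sin(u)^2, L = -5*sin(u)/Abs(sin(u)), M = 0, N = -5*sin(u)^3/Abs(sin(u)), assemble
  H = (EN − 2FM + GL) / (2(EG − F²)) = -sin(u)/(5*Abs(sin(u))).
At (u, v) = (5*pi/6, -2*pi/3): H = -1/5.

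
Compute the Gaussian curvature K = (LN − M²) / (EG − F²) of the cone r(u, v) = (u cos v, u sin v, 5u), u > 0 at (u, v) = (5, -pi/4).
K = 0

Coefficients of the first fundamental form: E = 26, F = 0, G = u^2.
Coefficients of the second fundamental form: L = 0, M = 0, N = 5*sqrt(26)*u^2/(26*Abs(u)).
Assemble K = (LN − M²)/(EG − F²) = 0. At (u, v) = (5, -pi/4): K = 0.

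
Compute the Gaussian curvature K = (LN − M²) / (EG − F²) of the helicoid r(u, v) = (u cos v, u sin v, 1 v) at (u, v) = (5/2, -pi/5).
K = -16/841

Coefficients of the first fundamental form: E = 1, F = 0, G = u^2 + 1.
Coefficients of the second fundamental form: L = 0, M = -1/sqrt(u^2 + 1), N = 0.
Assemble K = (LN − M²)/(EG − F²) = -1/(u^2 + 1)^2. At (u, v) = (5/2, -pi/5): K = -16/841.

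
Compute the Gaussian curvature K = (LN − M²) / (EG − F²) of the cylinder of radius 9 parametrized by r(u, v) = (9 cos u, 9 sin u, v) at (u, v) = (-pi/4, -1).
K = 0

Coefficients of the first fundamental form: E = 81, F = 0, G = 1.
Coefficients of the second fundamental form: L = -9, M = 0, N = 0.
Assemble K = (LN − M²)/(EG − F²) = 0. At (u, v) = (-pi/4, -1): K = 0.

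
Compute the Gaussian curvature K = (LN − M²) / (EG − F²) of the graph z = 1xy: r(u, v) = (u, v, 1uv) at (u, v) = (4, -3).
K = -1/676

Coefficients of the first fundamental form: E = v^2 + 1, F = u*v, G = u^2 + 1.
Coefficients of the second fundamental form: L = 0, M = 1/sqrt(u^2 + v^2 + 1), N = 0.
Assemble K = (LN − M²)/(EG − F²) = 1/((u^2*v^2 - (u^2 + 1)*(v^2 + 1))*(u^2 + v^2 + 1)). At (u, v) = (4, -3): K = -1/676.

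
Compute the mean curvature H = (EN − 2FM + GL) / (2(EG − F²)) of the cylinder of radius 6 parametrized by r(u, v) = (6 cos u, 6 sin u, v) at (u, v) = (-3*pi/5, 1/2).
H = -1/12

With E = 36, F = 0, G = 1, L = -6, M = 0, N = 0, assemble
  H = (EN − 2FM + GL) / (2(EG − F²)) = -1/12.
At (u, v) = (-3*pi/5, 1/2): H = -1/12.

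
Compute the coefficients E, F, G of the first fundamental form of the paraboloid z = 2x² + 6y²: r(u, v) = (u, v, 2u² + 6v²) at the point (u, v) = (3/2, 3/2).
E = 37;  F = 108;  G = 325

Partials: r_u = (1, 0, 4*u), r_v = (0, 1, 12*v). As functions of (u, v):
  E = r_u · r_u = 16*u^2 + 1,
  F = r_u · r_v = 48*u*v,
  G = r_v · r_v = 144*v^2 + 1.
Evaluating at (u, v) = (3/2, 3/2): E = 37, F = 108, G = 325.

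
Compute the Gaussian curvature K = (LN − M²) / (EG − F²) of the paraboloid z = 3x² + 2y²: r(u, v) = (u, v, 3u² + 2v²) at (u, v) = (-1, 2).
K = 24/10201

Coefficients of the first fundamental form: E = 36*u^2 + 1, F = 24*u*v, G = 16*v^2 + 1.
Coefficients of the second fundamental form: L = 6/sqrt(36*u^2 + 16*v^2 + 1), M = 0, N = 4/sqrt(36*u^2 + 16*v^2 + 1).
Assemble K = (LN − M²)/(EG − F²) = 24/(1296*u^4 + 1152*u^2*v^2 + 72*u^2 + 256*v^4 + 32*v^2 + 1). At (u, v) = (-1, 2): K = 24/10201.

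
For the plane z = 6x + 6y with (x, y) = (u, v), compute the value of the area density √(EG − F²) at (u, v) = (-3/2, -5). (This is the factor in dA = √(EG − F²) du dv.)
√(EG − F²)|_{(-3/2, -5)} = sqrt(73)

E = 37, F = 36, G = 37, so EG − F² = 73. Taking the positive square root: √(EG − F²) = sqrt(73). At (u, v) = (-3/2, -5): sqrt(73).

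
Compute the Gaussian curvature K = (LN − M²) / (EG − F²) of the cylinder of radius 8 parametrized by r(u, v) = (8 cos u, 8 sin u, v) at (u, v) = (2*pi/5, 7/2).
K = 0

Coefficients of the first fundamental form: E = 64, F = 0, G = 1.
Coefficients of the second fundamental form: L = -8, M = 0, N = 0.
Assemble K = (LN − M²)/(EG − F²) = 0. At (u, v) = (2*pi/5, 7/2): K = 0.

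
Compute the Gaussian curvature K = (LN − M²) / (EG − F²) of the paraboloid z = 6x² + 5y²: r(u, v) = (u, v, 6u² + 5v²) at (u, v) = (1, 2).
K = 24/59405

Coefficients of the first fundamental form: E = 144*u^2 + 1, F = 120*u*v, G = 100*v^2 + 1.
Coefficients of the second fundamental form: L = 12/sqrt(144*u^2 + 100*v^2 + 1), M = 0, N = 10/sqrt(144*u^2 + 100*v^2 + 1).
Assemble K = (LN − M²)/(EG − F²) = 120/(20736*u^4 + 28800*u^2*v^2 + 288*u^2 + 10000*v^4 + 200*v^2 + 1). At (u, v) = (1, 2): K = 24/59405.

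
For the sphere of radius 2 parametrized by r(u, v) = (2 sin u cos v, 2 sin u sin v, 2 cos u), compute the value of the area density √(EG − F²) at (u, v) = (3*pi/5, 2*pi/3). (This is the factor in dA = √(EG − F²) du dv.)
√(EG − F²)|_{(3*pi/5, 2*pi/3)} = sqrt(2*sqrt(5) + 10)

E = 4, F = 0, G = 4*sin(u)^2, so EG − F² = 16*sin(u)^2. Taking the positive square root: √(EG − F²) = 4*Abs(sin(u)). At (u, v) = (3*pi/5, 2*pi/3): sqrt(2*sqrt(5) + 10).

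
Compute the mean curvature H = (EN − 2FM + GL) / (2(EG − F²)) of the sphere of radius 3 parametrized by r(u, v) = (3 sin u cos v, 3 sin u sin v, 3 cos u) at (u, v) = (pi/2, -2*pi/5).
H = -1/3

With E = 9, F = 0, G = 9*sin(u)^2, L = -3*sin(u)/Abs(sin(u)), M = 0, N = -3*sin(u)^3/Abs(sin(u)), assemble
  H = (EN − 2FM + GL) / (2(EG − F²)) = -sin(u)/(3*Abs(sin(u))).
At (u, v) = (pi/2, -2*pi/5): H = -1/3.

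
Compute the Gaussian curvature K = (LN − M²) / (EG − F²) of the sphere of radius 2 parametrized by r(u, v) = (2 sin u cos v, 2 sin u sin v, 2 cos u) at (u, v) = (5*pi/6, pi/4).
K = 1/4

Coefficients of the first fundamental form: E = 4, F = 0, G = 4*sin(u)^2.
Coefficients of the second fundamental form: L = -2*sin(u)/Abs(sin(u)), M = 0, N = -2*sin(u)^3/Abs(sin(u)).
Assemble K = (LN − M²)/(EG − F²) = 1/4. At (u, v) = (5*pi/6, pi/4): K = 1/4.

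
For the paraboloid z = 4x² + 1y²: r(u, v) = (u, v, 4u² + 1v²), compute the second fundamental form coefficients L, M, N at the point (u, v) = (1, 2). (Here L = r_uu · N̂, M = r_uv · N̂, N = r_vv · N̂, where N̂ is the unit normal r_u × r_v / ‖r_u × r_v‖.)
L = 8/9;  M = 0;  N = 2/9

Compute the unit normal N̂(u, v) = (-8*u/sqrt(64*u^2 + 4*v^2 + 1), -2*v/sqrt(64*u^2 + 4*v^2 + 1), 1/sqrt(64*u^2 + 4*v^2 + 1)), and the second partials r_uu, r_uv, r_vv. Take dot products:
  L(u, v) = r_uu · N̂ = 8/sqrt(64*u^2 + 4*v^2 + 1),
  M(u, v) = r_uv · N̂ = 0,
  N(u, v) = r_vv · N̂ = 2/sqrt(64*u^2 + 4*v^2 + 1).
Evaluating at (u, v) = (1, 2):
  L = 8/9, M = 0, N = 2/9.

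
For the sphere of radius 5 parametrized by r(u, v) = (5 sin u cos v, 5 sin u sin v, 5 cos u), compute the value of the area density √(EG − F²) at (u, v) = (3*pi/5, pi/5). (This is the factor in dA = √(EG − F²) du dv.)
√(EG − F²)|_{(3*pi/5, pi/5)} = 25*sqrt(2*sqrt(5) + 10)/4

E = 25, F = 0, G = 25*sin(u)^2, so EG − F² = 625*sin(u)^2. Taking the positive square root: √(EG − F²) = 25*Abs(sin(u)). At (u, v) = (3*pi/5, pi/5): 25*sqrt(2*sqrt(5) + 10)/4.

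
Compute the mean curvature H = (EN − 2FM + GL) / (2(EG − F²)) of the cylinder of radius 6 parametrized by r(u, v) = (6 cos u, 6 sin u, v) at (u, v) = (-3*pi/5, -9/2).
H = -1/12

With E = 36, F = 0, G = 1, L = -6, M = 0, N = 0, assemble
  H = (EN − 2FM + GL) / (2(EG − F²)) = -1/12.
At (u, v) = (-3*pi/5, -9/2): H = -1/12.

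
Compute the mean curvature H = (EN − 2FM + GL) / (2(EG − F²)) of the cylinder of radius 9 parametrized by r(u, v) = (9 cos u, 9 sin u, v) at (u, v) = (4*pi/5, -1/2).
H = -1/18

With E = 81, F = 0, G = 1, L = -9, M = 0, N = 0, assemble
  H = (EN − 2FM + GL) / (2(EG − F²)) = -1/18.
At (u, v) = (4*pi/5, -1/2): H = -1/18.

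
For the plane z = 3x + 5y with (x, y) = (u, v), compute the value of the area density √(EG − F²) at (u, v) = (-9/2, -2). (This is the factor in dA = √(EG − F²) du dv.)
√(EG − F²)|_{(-9/2, -2)} = sqrt(35)

E = 10, F = 15, G = 26, so EG − F² = 35. Taking the positive square root: √(EG − F²) = sqrt(35). At (u, v) = (-9/2, -2): sqrt(35).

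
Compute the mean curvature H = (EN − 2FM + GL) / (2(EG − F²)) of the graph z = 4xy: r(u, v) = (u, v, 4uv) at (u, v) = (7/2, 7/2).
H = -784*sqrt(393)/154449

With E = 16*v^2 + 1, F = 16*u*v, G = 16*u^2 + 1, L = 0, M = 4/sqrt(16*u^2 + 16*v^2 + 1), N = 0, assemble
  H = (EN − 2FM + GL) / (2(EG − F²)) = -64*u*v/(16*u^2 + 16*v^2 + 1)^(3/2).
At (u, v) = (7/2, 7/2): H = -784*sqrt(393)/154449.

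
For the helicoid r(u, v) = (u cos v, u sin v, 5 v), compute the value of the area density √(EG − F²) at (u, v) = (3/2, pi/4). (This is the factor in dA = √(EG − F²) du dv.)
√(EG − F²)|_{(3/2, pi/4)} = sqrt(109)/2

E = 1, F = 0, G = u^2 + 25, so EG − F² = u^2 + 25. Taking the positive square root: √(EG − F²) = sqrt(u^2 + 25). At (u, v) = (3/2, pi/4): sqrt(109)/2.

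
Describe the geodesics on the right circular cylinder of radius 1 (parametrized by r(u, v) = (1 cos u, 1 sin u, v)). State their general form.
The cylinder is flat (K = 0) and locally isometric to the plane via the development (u, v) ↦ (1 u, v). Geodesics are the pre-images of straight lines: circles (v constant), vertical lines (u constant), and helices (v = c · u + d) for constants c, d.

A right cylinder has E = 1², F = 0, G = 1, so EG − F² = 1², and L = −1, M = N = 0, giving K = (LN − M²)/(EG − F²) = 0 everywhere. A flat surface is locally isometric to the Euclidean plane via the map (u, v) ↦ (1 u, v). Straight lines in the (x̃, ỹ) plane pull back to: (a) horizontal circles (v = const), (b) vertical generators (u = const), and (c) helices (1 u tan θ = v, i.e. v = c · u + d).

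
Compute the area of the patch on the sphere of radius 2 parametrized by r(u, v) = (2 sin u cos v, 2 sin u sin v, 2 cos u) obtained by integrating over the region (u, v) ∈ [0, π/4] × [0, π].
Area = 2*pi*(2 - sqrt(2))

Area = ∫∫ √(EG − F²) du dv with √(EG − F²) = 4*Abs(sin(u)). Integrating over [0, π/4] × [0, π] gives 2*pi*(2 - sqrt(2)).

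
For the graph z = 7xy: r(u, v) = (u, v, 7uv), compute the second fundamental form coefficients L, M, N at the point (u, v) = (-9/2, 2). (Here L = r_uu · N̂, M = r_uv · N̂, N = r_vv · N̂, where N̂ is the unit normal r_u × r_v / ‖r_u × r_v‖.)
L = 0;  M = 14*sqrt(4757)/4757;  N = 0

Compute the unit normal N̂(u, v) = (-7*v/sqrt(49*u^2 + 49*v^2 + 1), -7*u/sqrt(49*u^2 + 49*v^2 + 1), 1/sqrt(49*u^2 + 49*v^2 + 1)), and the second partials r_uu, r_uv, r_vv. Take dot products:
  L(u, v) = r_uu · N̂ = 0,
  M(u, v) = r_uv · N̂ = 7/sqrt(49*u^2 + 49*v^2 + 1),
  N(u, v) = r_vv · N̂ = 0.
Evaluating at (u, v) = (-9/2, 2):
  L = 0, M = 14*sqrt(4757)/4757, N = 0.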